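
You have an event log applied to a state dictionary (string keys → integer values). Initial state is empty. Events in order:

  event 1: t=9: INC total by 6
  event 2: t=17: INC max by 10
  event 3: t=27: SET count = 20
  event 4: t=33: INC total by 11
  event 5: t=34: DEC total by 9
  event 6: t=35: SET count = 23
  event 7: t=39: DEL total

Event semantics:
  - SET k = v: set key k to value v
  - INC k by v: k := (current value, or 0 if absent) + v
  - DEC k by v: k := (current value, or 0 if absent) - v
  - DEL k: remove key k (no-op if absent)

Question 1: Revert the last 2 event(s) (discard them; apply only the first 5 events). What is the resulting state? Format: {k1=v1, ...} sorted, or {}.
Keep first 5 events (discard last 2):
  after event 1 (t=9: INC total by 6): {total=6}
  after event 2 (t=17: INC max by 10): {max=10, total=6}
  after event 3 (t=27: SET count = 20): {count=20, max=10, total=6}
  after event 4 (t=33: INC total by 11): {count=20, max=10, total=17}
  after event 5 (t=34: DEC total by 9): {count=20, max=10, total=8}

Answer: {count=20, max=10, total=8}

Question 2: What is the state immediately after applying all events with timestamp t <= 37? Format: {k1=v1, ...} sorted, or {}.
Apply events with t <= 37 (6 events):
  after event 1 (t=9: INC total by 6): {total=6}
  after event 2 (t=17: INC max by 10): {max=10, total=6}
  after event 3 (t=27: SET count = 20): {count=20, max=10, total=6}
  after event 4 (t=33: INC total by 11): {count=20, max=10, total=17}
  after event 5 (t=34: DEC total by 9): {count=20, max=10, total=8}
  after event 6 (t=35: SET count = 23): {count=23, max=10, total=8}

Answer: {count=23, max=10, total=8}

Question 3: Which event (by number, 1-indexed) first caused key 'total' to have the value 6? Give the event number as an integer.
Looking for first event where total becomes 6:
  event 1: total (absent) -> 6  <-- first match

Answer: 1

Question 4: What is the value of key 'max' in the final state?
Track key 'max' through all 7 events:
  event 1 (t=9: INC total by 6): max unchanged
  event 2 (t=17: INC max by 10): max (absent) -> 10
  event 3 (t=27: SET count = 20): max unchanged
  event 4 (t=33: INC total by 11): max unchanged
  event 5 (t=34: DEC total by 9): max unchanged
  event 6 (t=35: SET count = 23): max unchanged
  event 7 (t=39: DEL total): max unchanged
Final: max = 10

Answer: 10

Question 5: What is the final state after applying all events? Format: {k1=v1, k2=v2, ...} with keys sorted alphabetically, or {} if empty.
  after event 1 (t=9: INC total by 6): {total=6}
  after event 2 (t=17: INC max by 10): {max=10, total=6}
  after event 3 (t=27: SET count = 20): {count=20, max=10, total=6}
  after event 4 (t=33: INC total by 11): {count=20, max=10, total=17}
  after event 5 (t=34: DEC total by 9): {count=20, max=10, total=8}
  after event 6 (t=35: SET count = 23): {count=23, max=10, total=8}
  after event 7 (t=39: DEL total): {count=23, max=10}

Answer: {count=23, max=10}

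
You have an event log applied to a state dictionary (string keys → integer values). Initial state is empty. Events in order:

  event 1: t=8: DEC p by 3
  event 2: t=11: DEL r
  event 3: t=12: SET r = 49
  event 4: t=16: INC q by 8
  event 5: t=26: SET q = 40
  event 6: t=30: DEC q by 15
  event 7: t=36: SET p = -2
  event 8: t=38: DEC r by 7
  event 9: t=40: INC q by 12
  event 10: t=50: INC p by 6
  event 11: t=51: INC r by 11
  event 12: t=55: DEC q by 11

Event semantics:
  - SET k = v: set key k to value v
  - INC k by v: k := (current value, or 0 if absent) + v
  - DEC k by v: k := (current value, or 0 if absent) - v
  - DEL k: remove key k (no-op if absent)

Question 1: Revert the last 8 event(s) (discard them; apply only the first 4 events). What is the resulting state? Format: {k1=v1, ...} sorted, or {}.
Answer: {p=-3, q=8, r=49}

Derivation:
Keep first 4 events (discard last 8):
  after event 1 (t=8: DEC p by 3): {p=-3}
  after event 2 (t=11: DEL r): {p=-3}
  after event 3 (t=12: SET r = 49): {p=-3, r=49}
  after event 4 (t=16: INC q by 8): {p=-3, q=8, r=49}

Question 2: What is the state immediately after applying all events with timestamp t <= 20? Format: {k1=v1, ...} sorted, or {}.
Apply events with t <= 20 (4 events):
  after event 1 (t=8: DEC p by 3): {p=-3}
  after event 2 (t=11: DEL r): {p=-3}
  after event 3 (t=12: SET r = 49): {p=-3, r=49}
  after event 4 (t=16: INC q by 8): {p=-3, q=8, r=49}

Answer: {p=-3, q=8, r=49}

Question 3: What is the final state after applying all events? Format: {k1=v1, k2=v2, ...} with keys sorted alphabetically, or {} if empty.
  after event 1 (t=8: DEC p by 3): {p=-3}
  after event 2 (t=11: DEL r): {p=-3}
  after event 3 (t=12: SET r = 49): {p=-3, r=49}
  after event 4 (t=16: INC q by 8): {p=-3, q=8, r=49}
  after event 5 (t=26: SET q = 40): {p=-3, q=40, r=49}
  after event 6 (t=30: DEC q by 15): {p=-3, q=25, r=49}
  after event 7 (t=36: SET p = -2): {p=-2, q=25, r=49}
  after event 8 (t=38: DEC r by 7): {p=-2, q=25, r=42}
  after event 9 (t=40: INC q by 12): {p=-2, q=37, r=42}
  after event 10 (t=50: INC p by 6): {p=4, q=37, r=42}
  after event 11 (t=51: INC r by 11): {p=4, q=37, r=53}
  after event 12 (t=55: DEC q by 11): {p=4, q=26, r=53}

Answer: {p=4, q=26, r=53}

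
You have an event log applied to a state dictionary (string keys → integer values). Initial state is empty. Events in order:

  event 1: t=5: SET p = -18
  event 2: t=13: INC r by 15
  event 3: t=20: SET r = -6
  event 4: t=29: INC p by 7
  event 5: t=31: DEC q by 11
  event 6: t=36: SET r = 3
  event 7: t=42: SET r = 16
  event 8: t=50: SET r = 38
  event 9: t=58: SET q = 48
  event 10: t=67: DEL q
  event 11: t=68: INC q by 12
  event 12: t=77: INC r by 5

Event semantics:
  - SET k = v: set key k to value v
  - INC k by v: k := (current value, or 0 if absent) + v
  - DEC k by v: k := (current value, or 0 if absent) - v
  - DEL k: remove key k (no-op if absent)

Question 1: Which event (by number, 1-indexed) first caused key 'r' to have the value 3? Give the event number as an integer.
Answer: 6

Derivation:
Looking for first event where r becomes 3:
  event 2: r = 15
  event 3: r = -6
  event 4: r = -6
  event 5: r = -6
  event 6: r -6 -> 3  <-- first match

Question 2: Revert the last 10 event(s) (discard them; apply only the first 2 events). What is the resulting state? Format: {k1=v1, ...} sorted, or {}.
Keep first 2 events (discard last 10):
  after event 1 (t=5: SET p = -18): {p=-18}
  after event 2 (t=13: INC r by 15): {p=-18, r=15}

Answer: {p=-18, r=15}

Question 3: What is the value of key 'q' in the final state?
Track key 'q' through all 12 events:
  event 1 (t=5: SET p = -18): q unchanged
  event 2 (t=13: INC r by 15): q unchanged
  event 3 (t=20: SET r = -6): q unchanged
  event 4 (t=29: INC p by 7): q unchanged
  event 5 (t=31: DEC q by 11): q (absent) -> -11
  event 6 (t=36: SET r = 3): q unchanged
  event 7 (t=42: SET r = 16): q unchanged
  event 8 (t=50: SET r = 38): q unchanged
  event 9 (t=58: SET q = 48): q -11 -> 48
  event 10 (t=67: DEL q): q 48 -> (absent)
  event 11 (t=68: INC q by 12): q (absent) -> 12
  event 12 (t=77: INC r by 5): q unchanged
Final: q = 12

Answer: 12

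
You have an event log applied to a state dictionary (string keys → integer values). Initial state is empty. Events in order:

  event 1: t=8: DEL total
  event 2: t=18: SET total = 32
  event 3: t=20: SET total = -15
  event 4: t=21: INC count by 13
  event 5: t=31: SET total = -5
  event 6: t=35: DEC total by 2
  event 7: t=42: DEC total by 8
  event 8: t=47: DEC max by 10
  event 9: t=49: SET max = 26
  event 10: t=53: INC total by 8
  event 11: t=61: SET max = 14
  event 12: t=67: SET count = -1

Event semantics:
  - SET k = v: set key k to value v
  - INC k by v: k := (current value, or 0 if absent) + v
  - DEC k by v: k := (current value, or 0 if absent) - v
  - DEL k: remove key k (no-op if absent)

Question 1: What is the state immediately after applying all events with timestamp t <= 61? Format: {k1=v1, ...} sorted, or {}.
Apply events with t <= 61 (11 events):
  after event 1 (t=8: DEL total): {}
  after event 2 (t=18: SET total = 32): {total=32}
  after event 3 (t=20: SET total = -15): {total=-15}
  after event 4 (t=21: INC count by 13): {count=13, total=-15}
  after event 5 (t=31: SET total = -5): {count=13, total=-5}
  after event 6 (t=35: DEC total by 2): {count=13, total=-7}
  after event 7 (t=42: DEC total by 8): {count=13, total=-15}
  after event 8 (t=47: DEC max by 10): {count=13, max=-10, total=-15}
  after event 9 (t=49: SET max = 26): {count=13, max=26, total=-15}
  after event 10 (t=53: INC total by 8): {count=13, max=26, total=-7}
  after event 11 (t=61: SET max = 14): {count=13, max=14, total=-7}

Answer: {count=13, max=14, total=-7}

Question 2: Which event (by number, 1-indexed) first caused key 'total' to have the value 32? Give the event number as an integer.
Looking for first event where total becomes 32:
  event 2: total (absent) -> 32  <-- first match

Answer: 2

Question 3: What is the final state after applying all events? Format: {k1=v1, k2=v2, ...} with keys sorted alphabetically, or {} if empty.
  after event 1 (t=8: DEL total): {}
  after event 2 (t=18: SET total = 32): {total=32}
  after event 3 (t=20: SET total = -15): {total=-15}
  after event 4 (t=21: INC count by 13): {count=13, total=-15}
  after event 5 (t=31: SET total = -5): {count=13, total=-5}
  after event 6 (t=35: DEC total by 2): {count=13, total=-7}
  after event 7 (t=42: DEC total by 8): {count=13, total=-15}
  after event 8 (t=47: DEC max by 10): {count=13, max=-10, total=-15}
  after event 9 (t=49: SET max = 26): {count=13, max=26, total=-15}
  after event 10 (t=53: INC total by 8): {count=13, max=26, total=-7}
  after event 11 (t=61: SET max = 14): {count=13, max=14, total=-7}
  after event 12 (t=67: SET count = -1): {count=-1, max=14, total=-7}

Answer: {count=-1, max=14, total=-7}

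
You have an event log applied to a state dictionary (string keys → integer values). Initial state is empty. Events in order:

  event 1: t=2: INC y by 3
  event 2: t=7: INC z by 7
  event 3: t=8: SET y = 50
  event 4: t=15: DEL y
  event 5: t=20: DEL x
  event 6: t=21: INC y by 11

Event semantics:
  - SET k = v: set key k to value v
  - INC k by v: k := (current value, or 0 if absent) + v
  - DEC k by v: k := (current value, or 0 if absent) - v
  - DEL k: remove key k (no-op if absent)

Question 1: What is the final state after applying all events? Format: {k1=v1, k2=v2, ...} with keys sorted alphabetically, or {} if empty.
  after event 1 (t=2: INC y by 3): {y=3}
  after event 2 (t=7: INC z by 7): {y=3, z=7}
  after event 3 (t=8: SET y = 50): {y=50, z=7}
  after event 4 (t=15: DEL y): {z=7}
  after event 5 (t=20: DEL x): {z=7}
  after event 6 (t=21: INC y by 11): {y=11, z=7}

Answer: {y=11, z=7}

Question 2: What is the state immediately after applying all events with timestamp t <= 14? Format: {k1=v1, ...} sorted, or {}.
Apply events with t <= 14 (3 events):
  after event 1 (t=2: INC y by 3): {y=3}
  after event 2 (t=7: INC z by 7): {y=3, z=7}
  after event 3 (t=8: SET y = 50): {y=50, z=7}

Answer: {y=50, z=7}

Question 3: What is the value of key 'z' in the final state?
Answer: 7

Derivation:
Track key 'z' through all 6 events:
  event 1 (t=2: INC y by 3): z unchanged
  event 2 (t=7: INC z by 7): z (absent) -> 7
  event 3 (t=8: SET y = 50): z unchanged
  event 4 (t=15: DEL y): z unchanged
  event 5 (t=20: DEL x): z unchanged
  event 6 (t=21: INC y by 11): z unchanged
Final: z = 7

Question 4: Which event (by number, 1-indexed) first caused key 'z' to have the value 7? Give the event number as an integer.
Looking for first event where z becomes 7:
  event 2: z (absent) -> 7  <-- first match

Answer: 2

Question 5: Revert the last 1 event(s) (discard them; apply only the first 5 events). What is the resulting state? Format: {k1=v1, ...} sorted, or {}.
Answer: {z=7}

Derivation:
Keep first 5 events (discard last 1):
  after event 1 (t=2: INC y by 3): {y=3}
  after event 2 (t=7: INC z by 7): {y=3, z=7}
  after event 3 (t=8: SET y = 50): {y=50, z=7}
  after event 4 (t=15: DEL y): {z=7}
  after event 5 (t=20: DEL x): {z=7}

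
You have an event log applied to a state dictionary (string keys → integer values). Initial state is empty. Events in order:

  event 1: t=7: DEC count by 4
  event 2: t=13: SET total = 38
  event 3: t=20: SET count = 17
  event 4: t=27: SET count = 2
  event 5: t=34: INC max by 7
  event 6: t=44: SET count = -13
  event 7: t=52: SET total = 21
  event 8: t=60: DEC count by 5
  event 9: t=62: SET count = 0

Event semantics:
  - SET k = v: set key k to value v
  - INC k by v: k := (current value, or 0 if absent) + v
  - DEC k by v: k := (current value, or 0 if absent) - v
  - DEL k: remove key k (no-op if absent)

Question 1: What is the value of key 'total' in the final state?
Answer: 21

Derivation:
Track key 'total' through all 9 events:
  event 1 (t=7: DEC count by 4): total unchanged
  event 2 (t=13: SET total = 38): total (absent) -> 38
  event 3 (t=20: SET count = 17): total unchanged
  event 4 (t=27: SET count = 2): total unchanged
  event 5 (t=34: INC max by 7): total unchanged
  event 6 (t=44: SET count = -13): total unchanged
  event 7 (t=52: SET total = 21): total 38 -> 21
  event 8 (t=60: DEC count by 5): total unchanged
  event 9 (t=62: SET count = 0): total unchanged
Final: total = 21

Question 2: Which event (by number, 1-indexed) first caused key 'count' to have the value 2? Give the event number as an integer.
Looking for first event where count becomes 2:
  event 1: count = -4
  event 2: count = -4
  event 3: count = 17
  event 4: count 17 -> 2  <-- first match

Answer: 4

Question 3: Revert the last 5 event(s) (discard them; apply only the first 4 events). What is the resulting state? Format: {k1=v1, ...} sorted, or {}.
Keep first 4 events (discard last 5):
  after event 1 (t=7: DEC count by 4): {count=-4}
  after event 2 (t=13: SET total = 38): {count=-4, total=38}
  after event 3 (t=20: SET count = 17): {count=17, total=38}
  after event 4 (t=27: SET count = 2): {count=2, total=38}

Answer: {count=2, total=38}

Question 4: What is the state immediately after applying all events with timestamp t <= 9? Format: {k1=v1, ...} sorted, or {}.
Apply events with t <= 9 (1 events):
  after event 1 (t=7: DEC count by 4): {count=-4}

Answer: {count=-4}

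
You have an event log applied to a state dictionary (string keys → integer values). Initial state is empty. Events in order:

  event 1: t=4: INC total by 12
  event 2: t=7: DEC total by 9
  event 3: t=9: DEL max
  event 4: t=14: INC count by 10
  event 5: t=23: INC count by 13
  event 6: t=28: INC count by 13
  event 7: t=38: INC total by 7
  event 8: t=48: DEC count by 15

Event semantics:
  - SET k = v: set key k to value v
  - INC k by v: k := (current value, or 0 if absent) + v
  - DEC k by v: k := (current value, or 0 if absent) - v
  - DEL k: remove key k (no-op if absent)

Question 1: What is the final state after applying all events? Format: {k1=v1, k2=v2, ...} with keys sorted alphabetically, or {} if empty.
Answer: {count=21, total=10}

Derivation:
  after event 1 (t=4: INC total by 12): {total=12}
  after event 2 (t=7: DEC total by 9): {total=3}
  after event 3 (t=9: DEL max): {total=3}
  after event 4 (t=14: INC count by 10): {count=10, total=3}
  after event 5 (t=23: INC count by 13): {count=23, total=3}
  after event 6 (t=28: INC count by 13): {count=36, total=3}
  after event 7 (t=38: INC total by 7): {count=36, total=10}
  after event 8 (t=48: DEC count by 15): {count=21, total=10}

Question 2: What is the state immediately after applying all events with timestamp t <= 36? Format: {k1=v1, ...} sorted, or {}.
Answer: {count=36, total=3}

Derivation:
Apply events with t <= 36 (6 events):
  after event 1 (t=4: INC total by 12): {total=12}
  after event 2 (t=7: DEC total by 9): {total=3}
  after event 3 (t=9: DEL max): {total=3}
  after event 4 (t=14: INC count by 10): {count=10, total=3}
  after event 5 (t=23: INC count by 13): {count=23, total=3}
  after event 6 (t=28: INC count by 13): {count=36, total=3}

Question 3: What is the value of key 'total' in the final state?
Answer: 10

Derivation:
Track key 'total' through all 8 events:
  event 1 (t=4: INC total by 12): total (absent) -> 12
  event 2 (t=7: DEC total by 9): total 12 -> 3
  event 3 (t=9: DEL max): total unchanged
  event 4 (t=14: INC count by 10): total unchanged
  event 5 (t=23: INC count by 13): total unchanged
  event 6 (t=28: INC count by 13): total unchanged
  event 7 (t=38: INC total by 7): total 3 -> 10
  event 8 (t=48: DEC count by 15): total unchanged
Final: total = 10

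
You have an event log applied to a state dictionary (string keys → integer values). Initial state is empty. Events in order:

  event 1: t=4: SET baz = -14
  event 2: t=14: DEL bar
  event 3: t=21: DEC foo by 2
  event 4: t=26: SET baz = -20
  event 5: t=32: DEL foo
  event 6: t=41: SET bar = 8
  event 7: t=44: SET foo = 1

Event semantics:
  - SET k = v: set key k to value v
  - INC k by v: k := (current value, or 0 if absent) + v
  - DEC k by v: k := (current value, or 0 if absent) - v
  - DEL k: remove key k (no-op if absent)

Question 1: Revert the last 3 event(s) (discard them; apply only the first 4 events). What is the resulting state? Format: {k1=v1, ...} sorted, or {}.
Keep first 4 events (discard last 3):
  after event 1 (t=4: SET baz = -14): {baz=-14}
  after event 2 (t=14: DEL bar): {baz=-14}
  after event 3 (t=21: DEC foo by 2): {baz=-14, foo=-2}
  after event 4 (t=26: SET baz = -20): {baz=-20, foo=-2}

Answer: {baz=-20, foo=-2}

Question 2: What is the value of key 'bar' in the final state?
Track key 'bar' through all 7 events:
  event 1 (t=4: SET baz = -14): bar unchanged
  event 2 (t=14: DEL bar): bar (absent) -> (absent)
  event 3 (t=21: DEC foo by 2): bar unchanged
  event 4 (t=26: SET baz = -20): bar unchanged
  event 5 (t=32: DEL foo): bar unchanged
  event 6 (t=41: SET bar = 8): bar (absent) -> 8
  event 7 (t=44: SET foo = 1): bar unchanged
Final: bar = 8

Answer: 8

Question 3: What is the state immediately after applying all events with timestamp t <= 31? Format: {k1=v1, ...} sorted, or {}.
Answer: {baz=-20, foo=-2}

Derivation:
Apply events with t <= 31 (4 events):
  after event 1 (t=4: SET baz = -14): {baz=-14}
  after event 2 (t=14: DEL bar): {baz=-14}
  after event 3 (t=21: DEC foo by 2): {baz=-14, foo=-2}
  after event 4 (t=26: SET baz = -20): {baz=-20, foo=-2}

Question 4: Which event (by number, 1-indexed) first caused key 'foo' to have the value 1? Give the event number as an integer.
Looking for first event where foo becomes 1:
  event 3: foo = -2
  event 4: foo = -2
  event 5: foo = (absent)
  event 7: foo (absent) -> 1  <-- first match

Answer: 7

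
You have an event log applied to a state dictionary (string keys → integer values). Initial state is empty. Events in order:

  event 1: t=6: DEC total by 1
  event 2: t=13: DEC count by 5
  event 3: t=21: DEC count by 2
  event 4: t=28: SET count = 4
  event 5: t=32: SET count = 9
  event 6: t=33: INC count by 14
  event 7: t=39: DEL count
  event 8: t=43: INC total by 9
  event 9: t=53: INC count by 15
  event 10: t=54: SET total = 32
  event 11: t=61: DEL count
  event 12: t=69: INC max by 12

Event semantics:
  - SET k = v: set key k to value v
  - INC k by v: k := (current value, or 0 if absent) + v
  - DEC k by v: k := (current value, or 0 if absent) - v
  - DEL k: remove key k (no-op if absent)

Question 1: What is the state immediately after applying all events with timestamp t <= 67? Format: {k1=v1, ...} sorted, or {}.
Apply events with t <= 67 (11 events):
  after event 1 (t=6: DEC total by 1): {total=-1}
  after event 2 (t=13: DEC count by 5): {count=-5, total=-1}
  after event 3 (t=21: DEC count by 2): {count=-7, total=-1}
  after event 4 (t=28: SET count = 4): {count=4, total=-1}
  after event 5 (t=32: SET count = 9): {count=9, total=-1}
  after event 6 (t=33: INC count by 14): {count=23, total=-1}
  after event 7 (t=39: DEL count): {total=-1}
  after event 8 (t=43: INC total by 9): {total=8}
  after event 9 (t=53: INC count by 15): {count=15, total=8}
  after event 10 (t=54: SET total = 32): {count=15, total=32}
  after event 11 (t=61: DEL count): {total=32}

Answer: {total=32}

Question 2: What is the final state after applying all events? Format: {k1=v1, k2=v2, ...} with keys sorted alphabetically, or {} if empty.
Answer: {max=12, total=32}

Derivation:
  after event 1 (t=6: DEC total by 1): {total=-1}
  after event 2 (t=13: DEC count by 5): {count=-5, total=-1}
  after event 3 (t=21: DEC count by 2): {count=-7, total=-1}
  after event 4 (t=28: SET count = 4): {count=4, total=-1}
  after event 5 (t=32: SET count = 9): {count=9, total=-1}
  after event 6 (t=33: INC count by 14): {count=23, total=-1}
  after event 7 (t=39: DEL count): {total=-1}
  after event 8 (t=43: INC total by 9): {total=8}
  after event 9 (t=53: INC count by 15): {count=15, total=8}
  after event 10 (t=54: SET total = 32): {count=15, total=32}
  after event 11 (t=61: DEL count): {total=32}
  after event 12 (t=69: INC max by 12): {max=12, total=32}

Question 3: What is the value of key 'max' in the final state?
Answer: 12

Derivation:
Track key 'max' through all 12 events:
  event 1 (t=6: DEC total by 1): max unchanged
  event 2 (t=13: DEC count by 5): max unchanged
  event 3 (t=21: DEC count by 2): max unchanged
  event 4 (t=28: SET count = 4): max unchanged
  event 5 (t=32: SET count = 9): max unchanged
  event 6 (t=33: INC count by 14): max unchanged
  event 7 (t=39: DEL count): max unchanged
  event 8 (t=43: INC total by 9): max unchanged
  event 9 (t=53: INC count by 15): max unchanged
  event 10 (t=54: SET total = 32): max unchanged
  event 11 (t=61: DEL count): max unchanged
  event 12 (t=69: INC max by 12): max (absent) -> 12
Final: max = 12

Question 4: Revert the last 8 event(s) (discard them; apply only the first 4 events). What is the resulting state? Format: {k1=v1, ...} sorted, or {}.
Keep first 4 events (discard last 8):
  after event 1 (t=6: DEC total by 1): {total=-1}
  after event 2 (t=13: DEC count by 5): {count=-5, total=-1}
  after event 3 (t=21: DEC count by 2): {count=-7, total=-1}
  after event 4 (t=28: SET count = 4): {count=4, total=-1}

Answer: {count=4, total=-1}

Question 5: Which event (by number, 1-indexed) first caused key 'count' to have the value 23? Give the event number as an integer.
Looking for first event where count becomes 23:
  event 2: count = -5
  event 3: count = -7
  event 4: count = 4
  event 5: count = 9
  event 6: count 9 -> 23  <-- first match

Answer: 6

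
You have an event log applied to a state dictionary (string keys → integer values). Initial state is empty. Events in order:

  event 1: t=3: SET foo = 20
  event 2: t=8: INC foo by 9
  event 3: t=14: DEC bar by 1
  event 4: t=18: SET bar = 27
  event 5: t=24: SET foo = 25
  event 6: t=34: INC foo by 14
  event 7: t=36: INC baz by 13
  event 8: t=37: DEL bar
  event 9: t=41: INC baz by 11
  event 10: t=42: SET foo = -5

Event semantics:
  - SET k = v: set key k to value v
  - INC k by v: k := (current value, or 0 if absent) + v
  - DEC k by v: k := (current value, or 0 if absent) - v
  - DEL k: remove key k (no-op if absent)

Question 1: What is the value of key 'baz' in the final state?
Track key 'baz' through all 10 events:
  event 1 (t=3: SET foo = 20): baz unchanged
  event 2 (t=8: INC foo by 9): baz unchanged
  event 3 (t=14: DEC bar by 1): baz unchanged
  event 4 (t=18: SET bar = 27): baz unchanged
  event 5 (t=24: SET foo = 25): baz unchanged
  event 6 (t=34: INC foo by 14): baz unchanged
  event 7 (t=36: INC baz by 13): baz (absent) -> 13
  event 8 (t=37: DEL bar): baz unchanged
  event 9 (t=41: INC baz by 11): baz 13 -> 24
  event 10 (t=42: SET foo = -5): baz unchanged
Final: baz = 24

Answer: 24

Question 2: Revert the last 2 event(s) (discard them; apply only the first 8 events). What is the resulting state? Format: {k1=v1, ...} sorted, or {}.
Keep first 8 events (discard last 2):
  after event 1 (t=3: SET foo = 20): {foo=20}
  after event 2 (t=8: INC foo by 9): {foo=29}
  after event 3 (t=14: DEC bar by 1): {bar=-1, foo=29}
  after event 4 (t=18: SET bar = 27): {bar=27, foo=29}
  after event 5 (t=24: SET foo = 25): {bar=27, foo=25}
  after event 6 (t=34: INC foo by 14): {bar=27, foo=39}
  after event 7 (t=36: INC baz by 13): {bar=27, baz=13, foo=39}
  after event 8 (t=37: DEL bar): {baz=13, foo=39}

Answer: {baz=13, foo=39}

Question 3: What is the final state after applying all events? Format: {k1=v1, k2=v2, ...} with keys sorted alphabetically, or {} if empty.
Answer: {baz=24, foo=-5}

Derivation:
  after event 1 (t=3: SET foo = 20): {foo=20}
  after event 2 (t=8: INC foo by 9): {foo=29}
  after event 3 (t=14: DEC bar by 1): {bar=-1, foo=29}
  after event 4 (t=18: SET bar = 27): {bar=27, foo=29}
  after event 5 (t=24: SET foo = 25): {bar=27, foo=25}
  after event 6 (t=34: INC foo by 14): {bar=27, foo=39}
  after event 7 (t=36: INC baz by 13): {bar=27, baz=13, foo=39}
  after event 8 (t=37: DEL bar): {baz=13, foo=39}
  after event 9 (t=41: INC baz by 11): {baz=24, foo=39}
  after event 10 (t=42: SET foo = -5): {baz=24, foo=-5}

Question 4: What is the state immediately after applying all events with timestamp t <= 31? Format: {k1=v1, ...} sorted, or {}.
Answer: {bar=27, foo=25}

Derivation:
Apply events with t <= 31 (5 events):
  after event 1 (t=3: SET foo = 20): {foo=20}
  after event 2 (t=8: INC foo by 9): {foo=29}
  after event 3 (t=14: DEC bar by 1): {bar=-1, foo=29}
  after event 4 (t=18: SET bar = 27): {bar=27, foo=29}
  after event 5 (t=24: SET foo = 25): {bar=27, foo=25}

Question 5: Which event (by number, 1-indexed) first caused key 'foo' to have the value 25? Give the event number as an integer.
Answer: 5

Derivation:
Looking for first event where foo becomes 25:
  event 1: foo = 20
  event 2: foo = 29
  event 3: foo = 29
  event 4: foo = 29
  event 5: foo 29 -> 25  <-- first match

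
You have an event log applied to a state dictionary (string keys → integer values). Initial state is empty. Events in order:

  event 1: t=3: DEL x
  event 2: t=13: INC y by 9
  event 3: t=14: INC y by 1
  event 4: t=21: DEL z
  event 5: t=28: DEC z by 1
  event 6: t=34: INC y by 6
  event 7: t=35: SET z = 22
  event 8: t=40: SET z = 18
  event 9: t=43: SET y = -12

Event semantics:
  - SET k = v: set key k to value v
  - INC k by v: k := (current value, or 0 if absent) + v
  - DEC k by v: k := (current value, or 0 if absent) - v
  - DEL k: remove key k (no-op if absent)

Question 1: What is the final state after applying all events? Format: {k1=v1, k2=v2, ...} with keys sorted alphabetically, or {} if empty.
Answer: {y=-12, z=18}

Derivation:
  after event 1 (t=3: DEL x): {}
  after event 2 (t=13: INC y by 9): {y=9}
  after event 3 (t=14: INC y by 1): {y=10}
  after event 4 (t=21: DEL z): {y=10}
  after event 5 (t=28: DEC z by 1): {y=10, z=-1}
  after event 6 (t=34: INC y by 6): {y=16, z=-1}
  after event 7 (t=35: SET z = 22): {y=16, z=22}
  after event 8 (t=40: SET z = 18): {y=16, z=18}
  after event 9 (t=43: SET y = -12): {y=-12, z=18}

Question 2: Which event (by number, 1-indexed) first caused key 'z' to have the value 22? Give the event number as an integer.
Answer: 7

Derivation:
Looking for first event where z becomes 22:
  event 5: z = -1
  event 6: z = -1
  event 7: z -1 -> 22  <-- first match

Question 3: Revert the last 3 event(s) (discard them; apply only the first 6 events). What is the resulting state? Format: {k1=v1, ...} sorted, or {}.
Keep first 6 events (discard last 3):
  after event 1 (t=3: DEL x): {}
  after event 2 (t=13: INC y by 9): {y=9}
  after event 3 (t=14: INC y by 1): {y=10}
  after event 4 (t=21: DEL z): {y=10}
  after event 5 (t=28: DEC z by 1): {y=10, z=-1}
  after event 6 (t=34: INC y by 6): {y=16, z=-1}

Answer: {y=16, z=-1}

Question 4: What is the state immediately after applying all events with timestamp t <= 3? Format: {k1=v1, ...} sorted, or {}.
Answer: {}

Derivation:
Apply events with t <= 3 (1 events):
  after event 1 (t=3: DEL x): {}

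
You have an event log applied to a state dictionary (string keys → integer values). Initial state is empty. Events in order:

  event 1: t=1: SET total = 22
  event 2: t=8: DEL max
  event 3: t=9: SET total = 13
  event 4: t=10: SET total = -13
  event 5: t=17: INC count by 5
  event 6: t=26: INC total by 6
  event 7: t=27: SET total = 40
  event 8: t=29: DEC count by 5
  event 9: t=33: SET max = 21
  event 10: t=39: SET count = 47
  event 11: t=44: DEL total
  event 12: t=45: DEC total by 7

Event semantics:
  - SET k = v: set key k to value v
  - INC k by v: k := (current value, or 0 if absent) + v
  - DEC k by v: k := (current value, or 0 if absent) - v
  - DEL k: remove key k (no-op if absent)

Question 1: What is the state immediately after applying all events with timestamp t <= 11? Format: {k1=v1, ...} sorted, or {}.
Apply events with t <= 11 (4 events):
  after event 1 (t=1: SET total = 22): {total=22}
  after event 2 (t=8: DEL max): {total=22}
  after event 3 (t=9: SET total = 13): {total=13}
  after event 4 (t=10: SET total = -13): {total=-13}

Answer: {total=-13}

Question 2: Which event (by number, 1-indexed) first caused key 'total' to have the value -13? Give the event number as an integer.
Looking for first event where total becomes -13:
  event 1: total = 22
  event 2: total = 22
  event 3: total = 13
  event 4: total 13 -> -13  <-- first match

Answer: 4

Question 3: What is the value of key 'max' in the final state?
Answer: 21

Derivation:
Track key 'max' through all 12 events:
  event 1 (t=1: SET total = 22): max unchanged
  event 2 (t=8: DEL max): max (absent) -> (absent)
  event 3 (t=9: SET total = 13): max unchanged
  event 4 (t=10: SET total = -13): max unchanged
  event 5 (t=17: INC count by 5): max unchanged
  event 6 (t=26: INC total by 6): max unchanged
  event 7 (t=27: SET total = 40): max unchanged
  event 8 (t=29: DEC count by 5): max unchanged
  event 9 (t=33: SET max = 21): max (absent) -> 21
  event 10 (t=39: SET count = 47): max unchanged
  event 11 (t=44: DEL total): max unchanged
  event 12 (t=45: DEC total by 7): max unchanged
Final: max = 21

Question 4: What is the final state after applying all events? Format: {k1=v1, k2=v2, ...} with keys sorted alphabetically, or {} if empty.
Answer: {count=47, max=21, total=-7}

Derivation:
  after event 1 (t=1: SET total = 22): {total=22}
  after event 2 (t=8: DEL max): {total=22}
  after event 3 (t=9: SET total = 13): {total=13}
  after event 4 (t=10: SET total = -13): {total=-13}
  after event 5 (t=17: INC count by 5): {count=5, total=-13}
  after event 6 (t=26: INC total by 6): {count=5, total=-7}
  after event 7 (t=27: SET total = 40): {count=5, total=40}
  after event 8 (t=29: DEC count by 5): {count=0, total=40}
  after event 9 (t=33: SET max = 21): {count=0, max=21, total=40}
  after event 10 (t=39: SET count = 47): {count=47, max=21, total=40}
  after event 11 (t=44: DEL total): {count=47, max=21}
  after event 12 (t=45: DEC total by 7): {count=47, max=21, total=-7}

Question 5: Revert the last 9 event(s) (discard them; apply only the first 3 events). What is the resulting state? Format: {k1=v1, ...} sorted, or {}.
Keep first 3 events (discard last 9):
  after event 1 (t=1: SET total = 22): {total=22}
  after event 2 (t=8: DEL max): {total=22}
  after event 3 (t=9: SET total = 13): {total=13}

Answer: {total=13}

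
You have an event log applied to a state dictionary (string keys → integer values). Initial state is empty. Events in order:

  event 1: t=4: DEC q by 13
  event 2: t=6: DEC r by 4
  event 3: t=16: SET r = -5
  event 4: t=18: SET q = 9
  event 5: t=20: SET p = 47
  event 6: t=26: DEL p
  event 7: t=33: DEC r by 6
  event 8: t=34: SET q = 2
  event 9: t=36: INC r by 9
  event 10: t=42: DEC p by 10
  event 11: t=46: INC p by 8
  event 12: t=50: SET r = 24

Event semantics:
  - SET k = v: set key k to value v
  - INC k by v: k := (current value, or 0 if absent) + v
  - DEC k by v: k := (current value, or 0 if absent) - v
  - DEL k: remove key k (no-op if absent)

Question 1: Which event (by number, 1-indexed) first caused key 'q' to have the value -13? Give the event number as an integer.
Answer: 1

Derivation:
Looking for first event where q becomes -13:
  event 1: q (absent) -> -13  <-- first match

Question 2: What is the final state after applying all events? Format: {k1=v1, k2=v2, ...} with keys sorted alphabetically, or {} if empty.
Answer: {p=-2, q=2, r=24}

Derivation:
  after event 1 (t=4: DEC q by 13): {q=-13}
  after event 2 (t=6: DEC r by 4): {q=-13, r=-4}
  after event 3 (t=16: SET r = -5): {q=-13, r=-5}
  after event 4 (t=18: SET q = 9): {q=9, r=-5}
  after event 5 (t=20: SET p = 47): {p=47, q=9, r=-5}
  after event 6 (t=26: DEL p): {q=9, r=-5}
  after event 7 (t=33: DEC r by 6): {q=9, r=-11}
  after event 8 (t=34: SET q = 2): {q=2, r=-11}
  after event 9 (t=36: INC r by 9): {q=2, r=-2}
  after event 10 (t=42: DEC p by 10): {p=-10, q=2, r=-2}
  after event 11 (t=46: INC p by 8): {p=-2, q=2, r=-2}
  after event 12 (t=50: SET r = 24): {p=-2, q=2, r=24}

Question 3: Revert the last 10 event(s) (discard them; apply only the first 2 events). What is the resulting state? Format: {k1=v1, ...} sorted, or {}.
Answer: {q=-13, r=-4}

Derivation:
Keep first 2 events (discard last 10):
  after event 1 (t=4: DEC q by 13): {q=-13}
  after event 2 (t=6: DEC r by 4): {q=-13, r=-4}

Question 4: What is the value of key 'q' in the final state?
Track key 'q' through all 12 events:
  event 1 (t=4: DEC q by 13): q (absent) -> -13
  event 2 (t=6: DEC r by 4): q unchanged
  event 3 (t=16: SET r = -5): q unchanged
  event 4 (t=18: SET q = 9): q -13 -> 9
  event 5 (t=20: SET p = 47): q unchanged
  event 6 (t=26: DEL p): q unchanged
  event 7 (t=33: DEC r by 6): q unchanged
  event 8 (t=34: SET q = 2): q 9 -> 2
  event 9 (t=36: INC r by 9): q unchanged
  event 10 (t=42: DEC p by 10): q unchanged
  event 11 (t=46: INC p by 8): q unchanged
  event 12 (t=50: SET r = 24): q unchanged
Final: q = 2

Answer: 2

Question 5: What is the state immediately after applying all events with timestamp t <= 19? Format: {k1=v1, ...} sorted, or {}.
Answer: {q=9, r=-5}

Derivation:
Apply events with t <= 19 (4 events):
  after event 1 (t=4: DEC q by 13): {q=-13}
  after event 2 (t=6: DEC r by 4): {q=-13, r=-4}
  after event 3 (t=16: SET r = -5): {q=-13, r=-5}
  after event 4 (t=18: SET q = 9): {q=9, r=-5}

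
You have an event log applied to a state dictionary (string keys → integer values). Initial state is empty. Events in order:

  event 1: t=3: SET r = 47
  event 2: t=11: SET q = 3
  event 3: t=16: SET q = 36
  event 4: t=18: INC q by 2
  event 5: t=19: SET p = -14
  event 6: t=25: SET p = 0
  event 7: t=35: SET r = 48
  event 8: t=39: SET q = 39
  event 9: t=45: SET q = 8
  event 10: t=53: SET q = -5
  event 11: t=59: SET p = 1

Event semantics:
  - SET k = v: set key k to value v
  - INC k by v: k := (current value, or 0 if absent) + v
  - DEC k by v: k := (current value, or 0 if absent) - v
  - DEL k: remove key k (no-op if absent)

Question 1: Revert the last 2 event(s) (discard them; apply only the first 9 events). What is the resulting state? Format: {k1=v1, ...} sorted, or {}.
Keep first 9 events (discard last 2):
  after event 1 (t=3: SET r = 47): {r=47}
  after event 2 (t=11: SET q = 3): {q=3, r=47}
  after event 3 (t=16: SET q = 36): {q=36, r=47}
  after event 4 (t=18: INC q by 2): {q=38, r=47}
  after event 5 (t=19: SET p = -14): {p=-14, q=38, r=47}
  after event 6 (t=25: SET p = 0): {p=0, q=38, r=47}
  after event 7 (t=35: SET r = 48): {p=0, q=38, r=48}
  after event 8 (t=39: SET q = 39): {p=0, q=39, r=48}
  after event 9 (t=45: SET q = 8): {p=0, q=8, r=48}

Answer: {p=0, q=8, r=48}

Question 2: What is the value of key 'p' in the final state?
Track key 'p' through all 11 events:
  event 1 (t=3: SET r = 47): p unchanged
  event 2 (t=11: SET q = 3): p unchanged
  event 3 (t=16: SET q = 36): p unchanged
  event 4 (t=18: INC q by 2): p unchanged
  event 5 (t=19: SET p = -14): p (absent) -> -14
  event 6 (t=25: SET p = 0): p -14 -> 0
  event 7 (t=35: SET r = 48): p unchanged
  event 8 (t=39: SET q = 39): p unchanged
  event 9 (t=45: SET q = 8): p unchanged
  event 10 (t=53: SET q = -5): p unchanged
  event 11 (t=59: SET p = 1): p 0 -> 1
Final: p = 1

Answer: 1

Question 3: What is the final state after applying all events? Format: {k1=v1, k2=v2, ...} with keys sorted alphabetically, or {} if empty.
Answer: {p=1, q=-5, r=48}

Derivation:
  after event 1 (t=3: SET r = 47): {r=47}
  after event 2 (t=11: SET q = 3): {q=3, r=47}
  after event 3 (t=16: SET q = 36): {q=36, r=47}
  after event 4 (t=18: INC q by 2): {q=38, r=47}
  after event 5 (t=19: SET p = -14): {p=-14, q=38, r=47}
  after event 6 (t=25: SET p = 0): {p=0, q=38, r=47}
  after event 7 (t=35: SET r = 48): {p=0, q=38, r=48}
  after event 8 (t=39: SET q = 39): {p=0, q=39, r=48}
  after event 9 (t=45: SET q = 8): {p=0, q=8, r=48}
  after event 10 (t=53: SET q = -5): {p=0, q=-5, r=48}
  after event 11 (t=59: SET p = 1): {p=1, q=-5, r=48}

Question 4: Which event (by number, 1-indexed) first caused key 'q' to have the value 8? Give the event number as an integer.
Answer: 9

Derivation:
Looking for first event where q becomes 8:
  event 2: q = 3
  event 3: q = 36
  event 4: q = 38
  event 5: q = 38
  event 6: q = 38
  event 7: q = 38
  event 8: q = 39
  event 9: q 39 -> 8  <-- first match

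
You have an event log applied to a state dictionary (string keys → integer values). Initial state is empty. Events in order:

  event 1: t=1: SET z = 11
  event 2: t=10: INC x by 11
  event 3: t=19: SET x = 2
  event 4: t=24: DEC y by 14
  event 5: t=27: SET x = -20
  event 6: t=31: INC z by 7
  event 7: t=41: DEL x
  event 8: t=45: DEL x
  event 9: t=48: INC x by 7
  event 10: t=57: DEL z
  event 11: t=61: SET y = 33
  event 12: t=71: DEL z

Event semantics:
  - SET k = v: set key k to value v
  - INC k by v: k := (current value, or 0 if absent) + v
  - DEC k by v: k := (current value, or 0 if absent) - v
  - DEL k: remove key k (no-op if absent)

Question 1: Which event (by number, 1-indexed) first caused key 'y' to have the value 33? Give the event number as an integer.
Looking for first event where y becomes 33:
  event 4: y = -14
  event 5: y = -14
  event 6: y = -14
  event 7: y = -14
  event 8: y = -14
  event 9: y = -14
  event 10: y = -14
  event 11: y -14 -> 33  <-- first match

Answer: 11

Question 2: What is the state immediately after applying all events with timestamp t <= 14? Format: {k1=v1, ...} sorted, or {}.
Answer: {x=11, z=11}

Derivation:
Apply events with t <= 14 (2 events):
  after event 1 (t=1: SET z = 11): {z=11}
  after event 2 (t=10: INC x by 11): {x=11, z=11}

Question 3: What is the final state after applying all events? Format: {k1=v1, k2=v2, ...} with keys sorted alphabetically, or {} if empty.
  after event 1 (t=1: SET z = 11): {z=11}
  after event 2 (t=10: INC x by 11): {x=11, z=11}
  after event 3 (t=19: SET x = 2): {x=2, z=11}
  after event 4 (t=24: DEC y by 14): {x=2, y=-14, z=11}
  after event 5 (t=27: SET x = -20): {x=-20, y=-14, z=11}
  after event 6 (t=31: INC z by 7): {x=-20, y=-14, z=18}
  after event 7 (t=41: DEL x): {y=-14, z=18}
  after event 8 (t=45: DEL x): {y=-14, z=18}
  after event 9 (t=48: INC x by 7): {x=7, y=-14, z=18}
  after event 10 (t=57: DEL z): {x=7, y=-14}
  after event 11 (t=61: SET y = 33): {x=7, y=33}
  after event 12 (t=71: DEL z): {x=7, y=33}

Answer: {x=7, y=33}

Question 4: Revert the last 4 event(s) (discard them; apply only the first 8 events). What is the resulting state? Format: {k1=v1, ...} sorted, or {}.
Answer: {y=-14, z=18}

Derivation:
Keep first 8 events (discard last 4):
  after event 1 (t=1: SET z = 11): {z=11}
  after event 2 (t=10: INC x by 11): {x=11, z=11}
  after event 3 (t=19: SET x = 2): {x=2, z=11}
  after event 4 (t=24: DEC y by 14): {x=2, y=-14, z=11}
  after event 5 (t=27: SET x = -20): {x=-20, y=-14, z=11}
  after event 6 (t=31: INC z by 7): {x=-20, y=-14, z=18}
  after event 7 (t=41: DEL x): {y=-14, z=18}
  after event 8 (t=45: DEL x): {y=-14, z=18}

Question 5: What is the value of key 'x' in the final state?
Answer: 7

Derivation:
Track key 'x' through all 12 events:
  event 1 (t=1: SET z = 11): x unchanged
  event 2 (t=10: INC x by 11): x (absent) -> 11
  event 3 (t=19: SET x = 2): x 11 -> 2
  event 4 (t=24: DEC y by 14): x unchanged
  event 5 (t=27: SET x = -20): x 2 -> -20
  event 6 (t=31: INC z by 7): x unchanged
  event 7 (t=41: DEL x): x -20 -> (absent)
  event 8 (t=45: DEL x): x (absent) -> (absent)
  event 9 (t=48: INC x by 7): x (absent) -> 7
  event 10 (t=57: DEL z): x unchanged
  event 11 (t=61: SET y = 33): x unchanged
  event 12 (t=71: DEL z): x unchanged
Final: x = 7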